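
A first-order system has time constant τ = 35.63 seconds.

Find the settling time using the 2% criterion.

For first-order system, 2% settling time ≈ 4τ = 4 × 35.63 = 142.52 s.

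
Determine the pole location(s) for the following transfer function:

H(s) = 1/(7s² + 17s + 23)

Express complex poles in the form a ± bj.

Discriminant = 17² - 4×7×23 = 289 - 644 = -355 < 0, so the poles are a complex conjugate pair s = (-17 ± j√355)/(2×7). Real part = -17/(2×7) = -17/14 ≈ -1.2143; imaginary part = ±√355/(2×7) ≈ 1.3458. Poles: s = -1.2143 ± 1.3458j.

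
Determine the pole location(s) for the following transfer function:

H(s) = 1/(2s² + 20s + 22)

Discriminant = 20² - 4×2×22 = 400 - 176 = 224 > 0, so two distinct real poles. Using quadratic formula: s = (-20 ± √224)/(2×2) = (-20 ± √224)/4, with √224 ≈ 14.9666. s₁ ≈ -1.2583, s₂ ≈ -8.7417. Poles: s₁ = -1.2583, s₂ = -8.7417.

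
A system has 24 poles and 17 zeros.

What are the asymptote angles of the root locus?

n - m = 24 - 17 = 7. Angles: θk = (2k + 1)·180°/7 = 25.71°, 77.14°, 128.57°, 180°, 231.43°, 282.86°, 334.29°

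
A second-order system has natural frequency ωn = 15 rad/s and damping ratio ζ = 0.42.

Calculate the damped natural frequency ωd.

ωd = ωn√(1 - ζ²) = 15√(1 - 0.42²) = 13.61 rad/s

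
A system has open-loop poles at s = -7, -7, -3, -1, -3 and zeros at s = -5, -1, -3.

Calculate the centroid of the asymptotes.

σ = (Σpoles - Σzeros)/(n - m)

σ = (Σpoles - Σzeros)/(n - m) = (-21 - (-9))/(5 - 3) = -12/2 = -6.0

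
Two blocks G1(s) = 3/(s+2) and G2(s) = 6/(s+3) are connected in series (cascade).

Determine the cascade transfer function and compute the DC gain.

Series: multiply transfer functions. G_eq = 3/(s+2) × 6/(s+3) = 18/((s+2)(s+3)). DC gain = 18/(2×3) = 3.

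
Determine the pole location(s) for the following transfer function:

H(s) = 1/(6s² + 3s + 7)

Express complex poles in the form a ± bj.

Discriminant = 3² - 4×6×7 = 9 - 168 = -159 < 0, so the poles are a complex conjugate pair s = (-3 ± j√159)/(2×6). Real part = -3/(2×6) = -3/12 = -0.25; imaginary part = ±√159/(2×6) ≈ 1.0508. Poles: s = -0.25 ± 1.0508j.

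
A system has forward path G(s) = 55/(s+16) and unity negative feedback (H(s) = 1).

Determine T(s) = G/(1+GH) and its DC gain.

T(s) = G/(1+GH) = [55/(s+16)] / [1 + 55/(s+16)] = 55/(s+16+55) = 55/(s+71). DC gain = 55/71 = 0.7746.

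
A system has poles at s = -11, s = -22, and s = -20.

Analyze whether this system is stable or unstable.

All poles are in the left half-plane. System is stable.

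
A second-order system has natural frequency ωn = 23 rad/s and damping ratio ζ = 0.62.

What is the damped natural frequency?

ωd = ωn√(1 - ζ²) = 23√(1 - 0.62²) = 18.05 rad/s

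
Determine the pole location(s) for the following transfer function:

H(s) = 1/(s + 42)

Pole is where denominator = 0: s + 42 = 0, so s = -42.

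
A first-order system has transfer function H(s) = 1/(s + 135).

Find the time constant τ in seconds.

For H(s) = 1/(s + 1/τ), the pole is at -1/τ = -135, so τ = 1/135 = 0.0074 s.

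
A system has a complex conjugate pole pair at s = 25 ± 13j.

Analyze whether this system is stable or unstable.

Real part of poles is 25 (> 0, right half-plane). Unstable.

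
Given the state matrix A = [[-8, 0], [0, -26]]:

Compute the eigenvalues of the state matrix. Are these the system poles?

For diagonal matrix, eigenvalues are diagonal entries: λ₁ = -8, λ₂ = -26. Eigenvalues of A = system poles.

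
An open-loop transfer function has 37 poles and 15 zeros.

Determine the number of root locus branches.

Root locus has n branches where n = number of poles = 37.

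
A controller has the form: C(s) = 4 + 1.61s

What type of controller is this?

This is a Proportional-Derivative (PD) controller.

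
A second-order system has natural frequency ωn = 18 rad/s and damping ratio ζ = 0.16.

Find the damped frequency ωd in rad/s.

ωd = ωn√(1 - ζ²) = 18√(1 - 0.16²) = 17.77 rad/s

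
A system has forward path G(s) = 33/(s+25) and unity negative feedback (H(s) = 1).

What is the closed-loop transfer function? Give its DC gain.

T(s) = G/(1+GH) = [33/(s+25)] / [1 + 33/(s+25)] = 33/(s+25+33) = 33/(s+58). DC gain = 33/58 = 0.5690.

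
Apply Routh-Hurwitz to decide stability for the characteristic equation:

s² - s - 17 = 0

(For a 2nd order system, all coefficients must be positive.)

Coefficients: 1, -1, -17. b=-1, c=-17 not positive, so system is unstable.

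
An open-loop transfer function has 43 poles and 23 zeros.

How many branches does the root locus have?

Root locus has n branches where n = number of poles = 43.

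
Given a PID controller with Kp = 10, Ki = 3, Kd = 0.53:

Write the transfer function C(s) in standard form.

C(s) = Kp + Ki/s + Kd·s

Substituting values: C(s) = 10 + 3/s + 0.53s = (0.53s² + 10s + 3)/s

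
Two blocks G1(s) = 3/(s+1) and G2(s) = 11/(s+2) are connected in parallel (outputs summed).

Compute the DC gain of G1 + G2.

Parallel: G_eq = G1 + G2. DC gain = G1(0) + G2(0) = 3/1 + 11/2 = 3 + 5.5 = 8.5.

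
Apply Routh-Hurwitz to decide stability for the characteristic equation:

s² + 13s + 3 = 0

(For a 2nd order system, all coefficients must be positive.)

Coefficients: 1, 13, 3. All positive, so system is stable.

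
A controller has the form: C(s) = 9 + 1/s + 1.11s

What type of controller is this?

This is a Proportional-Integral-Derivative (PID) controller.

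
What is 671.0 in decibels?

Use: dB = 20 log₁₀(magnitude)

dB = 20 log₁₀(671.0) = 56.5 dB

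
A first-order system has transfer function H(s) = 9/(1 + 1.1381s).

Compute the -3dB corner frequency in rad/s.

Corner frequency = 1/τ = 1/1.1381 = 0.879 rad/s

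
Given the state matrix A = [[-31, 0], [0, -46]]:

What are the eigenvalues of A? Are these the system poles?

For diagonal matrix, eigenvalues are diagonal entries: λ₁ = -31, λ₂ = -46. Eigenvalues of A = system poles.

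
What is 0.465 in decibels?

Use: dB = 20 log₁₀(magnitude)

dB = 20 log₁₀(0.465) = -6.7 dB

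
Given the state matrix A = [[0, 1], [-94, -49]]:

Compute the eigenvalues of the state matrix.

det(A - λI) = λ² - (-49)λ + 94 = (λ - (-47))(λ - (-2)). Eigenvalues: -47, -2.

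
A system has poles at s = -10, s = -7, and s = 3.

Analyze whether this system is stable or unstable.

Pole(s) at s = 3 are not in the left half-plane. System is unstable.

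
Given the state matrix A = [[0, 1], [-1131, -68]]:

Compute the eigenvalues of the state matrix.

det(A - λI) = λ² - (-68)λ + 1131 = (λ - (-39))(λ - (-29)). Eigenvalues: -39, -29.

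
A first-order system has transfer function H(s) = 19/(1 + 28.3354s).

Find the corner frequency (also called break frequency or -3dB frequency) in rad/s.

Corner frequency = 1/τ = 1/28.3354 = 0.035 rad/s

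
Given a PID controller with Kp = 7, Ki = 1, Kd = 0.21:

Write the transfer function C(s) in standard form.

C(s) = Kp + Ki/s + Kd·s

Substituting values: C(s) = 7 + 1/s + 0.21s = (0.21s² + 7s + 1)/s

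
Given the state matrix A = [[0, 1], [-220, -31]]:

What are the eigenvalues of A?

det(A - λI) = λ² - (-31)λ + 220 = (λ - (-20))(λ - (-11)). Eigenvalues: -20, -11.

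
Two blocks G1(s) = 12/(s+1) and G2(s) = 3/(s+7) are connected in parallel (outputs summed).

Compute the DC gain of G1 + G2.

Parallel: G_eq = G1 + G2. DC gain = G1(0) + G2(0) = 12/1 + 3/7 = 12 + 0.4286 = 12.4286.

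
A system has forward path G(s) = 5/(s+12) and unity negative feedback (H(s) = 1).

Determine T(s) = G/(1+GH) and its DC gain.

T(s) = G/(1+GH) = [5/(s+12)] / [1 + 5/(s+12)] = 5/(s+12+5) = 5/(s+17). DC gain = 5/17 = 0.2941.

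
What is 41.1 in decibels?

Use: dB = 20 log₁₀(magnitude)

dB = 20 log₁₀(41.1) = 32.3 dB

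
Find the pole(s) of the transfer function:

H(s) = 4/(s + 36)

Pole is where denominator = 0: s + 36 = 0, so s = -36.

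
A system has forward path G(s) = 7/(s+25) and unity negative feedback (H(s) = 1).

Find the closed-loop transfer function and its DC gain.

T(s) = G/(1+GH) = [7/(s+25)] / [1 + 7/(s+25)] = 7/(s+25+7) = 7/(s+32). DC gain = 7/32 = 0.21875.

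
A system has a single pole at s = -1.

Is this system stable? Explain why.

Pole at s = -1 is in the left half-plane. Stable.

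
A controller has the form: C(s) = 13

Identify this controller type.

This is a Proportional (P) controller.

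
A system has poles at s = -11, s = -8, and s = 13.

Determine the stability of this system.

Pole(s) at s = 13 are not in the left half-plane. System is unstable.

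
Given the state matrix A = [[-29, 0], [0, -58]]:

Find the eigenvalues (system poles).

For diagonal matrix, eigenvalues are diagonal entries: λ₁ = -29, λ₂ = -58.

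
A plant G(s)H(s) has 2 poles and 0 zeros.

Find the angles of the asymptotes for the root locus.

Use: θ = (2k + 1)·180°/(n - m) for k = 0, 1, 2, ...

n - m = 2 - 0 = 2. Angles: θk = (2k + 1)·180°/2 = 90°, 270°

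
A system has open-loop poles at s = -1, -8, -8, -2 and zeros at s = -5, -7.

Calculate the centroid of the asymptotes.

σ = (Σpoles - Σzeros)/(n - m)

σ = (Σpoles - Σzeros)/(n - m) = (-19 - (-12))/(4 - 2) = -7/2 = -3.5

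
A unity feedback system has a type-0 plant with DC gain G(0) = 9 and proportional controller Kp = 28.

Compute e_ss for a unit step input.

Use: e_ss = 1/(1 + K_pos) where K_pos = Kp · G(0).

K_pos = Kp · G(0) = 28 × 9 = 252. e_ss = 1/(1 + 252) = 0.0040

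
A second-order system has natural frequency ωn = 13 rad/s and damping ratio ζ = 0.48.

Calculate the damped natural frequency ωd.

ωd = ωn√(1 - ζ²) = 13√(1 - 0.48²) = 11.4 rad/s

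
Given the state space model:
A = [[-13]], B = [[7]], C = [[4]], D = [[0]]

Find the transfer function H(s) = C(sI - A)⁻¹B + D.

(sI - A)⁻¹ = 1/(s + 13). H(s) = 4 × 7/(s + 13) + 0 = 28/(s + 13).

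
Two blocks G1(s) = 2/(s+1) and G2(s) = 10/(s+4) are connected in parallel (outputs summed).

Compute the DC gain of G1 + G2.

Parallel: G_eq = G1 + G2. DC gain = G1(0) + G2(0) = 2/1 + 10/4 = 2 + 2.5 = 4.5.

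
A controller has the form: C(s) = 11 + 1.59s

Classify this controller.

This is a Proportional-Derivative (PD) controller.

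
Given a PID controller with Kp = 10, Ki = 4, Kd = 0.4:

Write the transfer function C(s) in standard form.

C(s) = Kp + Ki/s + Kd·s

Substituting values: C(s) = 10 + 4/s + 0.4s = (0.4s² + 10s + 4)/s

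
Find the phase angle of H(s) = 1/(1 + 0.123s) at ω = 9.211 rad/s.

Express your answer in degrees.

Phase = -arctan(ωτ) = -arctan(9.211 × 0.123) = -48.6°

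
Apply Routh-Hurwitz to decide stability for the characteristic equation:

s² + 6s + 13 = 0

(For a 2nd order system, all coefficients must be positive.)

Coefficients: 1, 6, 13. All positive, so system is stable.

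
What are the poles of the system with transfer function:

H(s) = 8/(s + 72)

Pole is where denominator = 0: s + 72 = 0, so s = -72.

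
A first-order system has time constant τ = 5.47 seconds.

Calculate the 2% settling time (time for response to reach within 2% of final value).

For first-order system, 2% settling time ≈ 4τ = 4 × 5.47 = 21.88 s.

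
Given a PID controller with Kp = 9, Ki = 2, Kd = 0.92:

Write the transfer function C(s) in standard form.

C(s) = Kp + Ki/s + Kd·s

Substituting values: C(s) = 9 + 2/s + 0.92s = (0.92s² + 9s + 2)/s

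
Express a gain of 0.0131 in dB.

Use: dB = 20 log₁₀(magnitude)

dB = 20 log₁₀(0.0131) = -37.7 dB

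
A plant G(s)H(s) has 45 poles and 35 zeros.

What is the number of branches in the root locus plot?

Root locus has n branches where n = number of poles = 45.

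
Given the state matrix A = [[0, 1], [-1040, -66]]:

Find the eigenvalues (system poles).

det(A - λI) = λ² - (-66)λ + 1040 = (λ - (-40))(λ - (-26)). Eigenvalues: -40, -26.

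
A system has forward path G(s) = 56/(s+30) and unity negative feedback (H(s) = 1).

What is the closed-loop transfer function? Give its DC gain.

T(s) = G/(1+GH) = [56/(s+30)] / [1 + 56/(s+30)] = 56/(s+30+56) = 56/(s+86). DC gain = 56/86 = 0.6512.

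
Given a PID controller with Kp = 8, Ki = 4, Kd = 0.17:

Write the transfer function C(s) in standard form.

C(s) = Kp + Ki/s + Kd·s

Substituting values: C(s) = 8 + 4/s + 0.17s = (0.17s² + 8s + 4)/s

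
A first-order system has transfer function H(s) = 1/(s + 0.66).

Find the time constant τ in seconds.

For H(s) = 1/(s + 1/τ), the pole is at -1/τ = -0.66, so τ = 1/0.66 = 1.5152 s.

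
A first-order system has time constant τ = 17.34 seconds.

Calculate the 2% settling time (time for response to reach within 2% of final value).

For first-order system, 2% settling time ≈ 4τ = 4 × 17.34 = 69.36 s.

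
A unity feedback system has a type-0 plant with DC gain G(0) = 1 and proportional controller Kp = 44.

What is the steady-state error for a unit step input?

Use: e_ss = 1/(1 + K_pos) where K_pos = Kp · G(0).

K_pos = Kp · G(0) = 44 × 1 = 44. e_ss = 1/(1 + 44) = 0.0222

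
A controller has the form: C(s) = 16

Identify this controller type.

This is a Proportional (P) controller.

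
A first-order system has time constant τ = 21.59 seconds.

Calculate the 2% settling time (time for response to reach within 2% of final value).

For first-order system, 2% settling time ≈ 4τ = 4 × 21.59 = 86.36 s.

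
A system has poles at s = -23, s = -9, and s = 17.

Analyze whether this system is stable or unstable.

Pole(s) at s = 17 are not in the left half-plane. System is unstable.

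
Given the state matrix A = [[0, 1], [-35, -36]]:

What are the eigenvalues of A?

det(A - λI) = λ² - (-36)λ + 35 = (λ - (-35))(λ - (-1)). Eigenvalues: -35, -1.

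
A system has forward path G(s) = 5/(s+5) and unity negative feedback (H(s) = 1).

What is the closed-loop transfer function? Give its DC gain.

T(s) = G/(1+GH) = [5/(s+5)] / [1 + 5/(s+5)] = 5/(s+5+5) = 5/(s+10). DC gain = 5/10 = 0.5.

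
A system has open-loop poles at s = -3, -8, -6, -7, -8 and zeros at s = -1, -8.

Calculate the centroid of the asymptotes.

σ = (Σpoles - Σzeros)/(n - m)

σ = (Σpoles - Σzeros)/(n - m) = (-32 - (-9))/(5 - 2) = -23/3 = -7.67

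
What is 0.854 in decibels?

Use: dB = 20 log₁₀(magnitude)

dB = 20 log₁₀(0.854) = -1.4 dB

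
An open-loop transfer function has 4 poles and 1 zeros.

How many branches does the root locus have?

Root locus has n branches where n = number of poles = 4.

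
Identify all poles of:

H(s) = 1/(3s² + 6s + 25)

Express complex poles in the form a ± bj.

Discriminant = 6² - 4×3×25 = 36 - 300 = -264 < 0, so the poles are a complex conjugate pair s = (-6 ± j√264)/(2×3). Real part = -6/(2×3) = -6/6 = -1; imaginary part = ±√264/(2×3) ≈ 2.7080. Poles: s = -1 ± 2.7080j.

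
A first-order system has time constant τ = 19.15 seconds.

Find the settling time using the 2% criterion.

For first-order system, 2% settling time ≈ 4τ = 4 × 19.15 = 76.6 s.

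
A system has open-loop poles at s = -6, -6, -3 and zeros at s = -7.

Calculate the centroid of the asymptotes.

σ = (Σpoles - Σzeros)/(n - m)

σ = (Σpoles - Σzeros)/(n - m) = (-15 - (-7))/(3 - 1) = -8/2 = -4.0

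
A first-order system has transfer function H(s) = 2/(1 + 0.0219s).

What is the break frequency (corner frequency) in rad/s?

Corner frequency = 1/τ = 1/0.0219 = 45.662 rad/s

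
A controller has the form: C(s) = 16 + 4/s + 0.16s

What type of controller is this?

This is a Proportional-Integral-Derivative (PID) controller.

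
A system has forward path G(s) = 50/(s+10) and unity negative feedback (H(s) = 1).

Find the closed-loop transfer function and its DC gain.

T(s) = G/(1+GH) = [50/(s+10)] / [1 + 50/(s+10)] = 50/(s+10+50) = 50/(s+60). DC gain = 50/60 = 0.8333.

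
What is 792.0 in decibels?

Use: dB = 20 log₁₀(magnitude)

dB = 20 log₁₀(792.0) = 58.0 dB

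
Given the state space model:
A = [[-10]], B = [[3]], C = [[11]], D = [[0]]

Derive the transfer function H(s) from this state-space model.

(sI - A)⁻¹ = 1/(s + 10). H(s) = 11 × 3/(s + 10) + 0 = 33/(s + 10).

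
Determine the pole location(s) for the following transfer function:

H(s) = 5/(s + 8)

Pole is where denominator = 0: s + 8 = 0, so s = -8.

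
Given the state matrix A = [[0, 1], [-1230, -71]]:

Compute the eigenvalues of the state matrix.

det(A - λI) = λ² - (-71)λ + 1230 = (λ - (-30))(λ - (-41)). Eigenvalues: -30, -41.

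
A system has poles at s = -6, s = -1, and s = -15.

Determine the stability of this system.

All poles are in the left half-plane. System is stable.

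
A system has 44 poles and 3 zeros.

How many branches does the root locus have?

Root locus has n branches where n = number of poles = 44.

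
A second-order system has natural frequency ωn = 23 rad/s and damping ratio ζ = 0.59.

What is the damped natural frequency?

ωd = ωn√(1 - ζ²) = 23√(1 - 0.59²) = 18.57 rad/s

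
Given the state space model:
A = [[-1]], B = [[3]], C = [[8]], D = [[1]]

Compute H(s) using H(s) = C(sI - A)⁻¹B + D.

(sI - A)⁻¹ = 1/(s + 1). H(s) = 8×3/(s + 1) + 1 = (s + 25)/(s + 1).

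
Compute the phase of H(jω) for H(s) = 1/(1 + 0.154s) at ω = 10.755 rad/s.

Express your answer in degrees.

Phase = -arctan(ωτ) = -arctan(10.755 × 0.154) = -58.9°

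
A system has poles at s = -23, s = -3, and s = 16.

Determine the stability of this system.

Pole(s) at s = 16 are not in the left half-plane. System is unstable.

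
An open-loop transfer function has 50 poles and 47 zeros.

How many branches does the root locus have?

Root locus has n branches where n = number of poles = 50.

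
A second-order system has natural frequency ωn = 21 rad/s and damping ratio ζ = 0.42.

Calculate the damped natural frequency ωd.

ωd = ωn√(1 - ζ²) = 21√(1 - 0.42²) = 19.06 rad/s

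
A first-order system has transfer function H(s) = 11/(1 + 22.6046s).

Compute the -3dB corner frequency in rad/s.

Corner frequency = 1/τ = 1/22.6046 = 0.044 rad/s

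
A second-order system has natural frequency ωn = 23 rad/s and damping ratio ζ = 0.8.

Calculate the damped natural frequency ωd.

ωd = ωn√(1 - ζ²) = 23√(1 - 0.8²) = 13.8 rad/s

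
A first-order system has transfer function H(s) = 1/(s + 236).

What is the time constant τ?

For H(s) = 1/(s + 1/τ), the pole is at -1/τ = -236, so τ = 1/236 = 0.0042 s.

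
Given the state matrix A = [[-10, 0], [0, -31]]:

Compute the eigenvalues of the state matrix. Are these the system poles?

For diagonal matrix, eigenvalues are diagonal entries: λ₁ = -10, λ₂ = -31. Eigenvalues of A = system poles.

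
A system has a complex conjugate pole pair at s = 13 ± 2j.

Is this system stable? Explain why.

Real part of poles is 13 (> 0, right half-plane). Unstable.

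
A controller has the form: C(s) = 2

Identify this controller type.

This is a Proportional (P) controller.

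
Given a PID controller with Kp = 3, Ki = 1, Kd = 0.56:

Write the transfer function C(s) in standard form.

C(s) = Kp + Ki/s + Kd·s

Substituting values: C(s) = 3 + 1/s + 0.56s = (0.56s² + 3s + 1)/s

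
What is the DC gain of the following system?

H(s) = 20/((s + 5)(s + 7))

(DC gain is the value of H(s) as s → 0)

DC gain = H(0) = 20/(5 × 7) = 20/35 = 0.5714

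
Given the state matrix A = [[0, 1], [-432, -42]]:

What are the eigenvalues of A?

det(A - λI) = λ² - (-42)λ + 432 = (λ - (-24))(λ - (-18)). Eigenvalues: -24, -18.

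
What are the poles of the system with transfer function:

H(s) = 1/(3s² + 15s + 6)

Discriminant = 15² - 4×3×6 = 225 - 72 = 153 > 0, so two distinct real poles. Using quadratic formula: s = (-15 ± √153)/(2×3) = (-15 ± √153)/6, with √153 ≈ 12.3693. s₁ ≈ -0.4384, s₂ ≈ -4.5616. Poles: s₁ = -0.4384, s₂ = -4.5616.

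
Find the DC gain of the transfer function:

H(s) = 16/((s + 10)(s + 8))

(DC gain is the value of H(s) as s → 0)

DC gain = H(0) = 16/(10 × 8) = 16/80 = 0.2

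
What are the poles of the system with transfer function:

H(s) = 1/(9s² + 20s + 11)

Discriminant = 20² - 4×9×11 = 400 - 396 = 4 > 0, so two distinct real poles. Using quadratic formula: s = (-20 ± √4)/(2×9) = (-20 ± √4)/18, with √4 = 2. s₁ = -18/18 = -1, s₂ = -22/18 ≈ -1.2222. Poles: s₁ = -1, s₂ = -1.2222.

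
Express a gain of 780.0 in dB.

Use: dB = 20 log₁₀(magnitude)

dB = 20 log₁₀(780.0) = 57.8 dB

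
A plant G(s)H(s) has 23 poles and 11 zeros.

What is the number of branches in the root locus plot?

Root locus has n branches where n = number of poles = 23.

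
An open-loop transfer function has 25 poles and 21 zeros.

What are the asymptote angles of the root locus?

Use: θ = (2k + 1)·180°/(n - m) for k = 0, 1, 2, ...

n - m = 25 - 21 = 4. Angles: θk = (2k + 1)·180°/4 = 45°, 135°, 225°, 315°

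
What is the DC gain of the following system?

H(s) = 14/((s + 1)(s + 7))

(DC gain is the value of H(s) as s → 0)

DC gain = H(0) = 14/(1 × 7) = 14/7 = 2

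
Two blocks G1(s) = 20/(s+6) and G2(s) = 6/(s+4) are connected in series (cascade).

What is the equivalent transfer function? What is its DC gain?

Series: multiply transfer functions. G_eq = 20/(s+6) × 6/(s+4) = 120/((s+6)(s+4)). DC gain = 120/(6×4) = 5.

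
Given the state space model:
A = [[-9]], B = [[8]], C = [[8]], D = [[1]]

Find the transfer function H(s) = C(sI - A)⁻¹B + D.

(sI - A)⁻¹ = 1/(s + 9). H(s) = 8×8/(s + 9) + 1 = (s + 73)/(s + 9).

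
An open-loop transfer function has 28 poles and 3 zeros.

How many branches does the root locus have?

Root locus has n branches where n = number of poles = 28.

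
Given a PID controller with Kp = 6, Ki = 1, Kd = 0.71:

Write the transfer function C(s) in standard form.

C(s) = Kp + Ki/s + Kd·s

Substituting values: C(s) = 6 + 1/s + 0.71s = (0.71s² + 6s + 1)/s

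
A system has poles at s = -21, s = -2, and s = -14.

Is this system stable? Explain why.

All poles are in the left half-plane. System is stable.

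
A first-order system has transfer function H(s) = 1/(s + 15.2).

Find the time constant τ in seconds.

For H(s) = 1/(s + 1/τ), the pole is at -1/τ = -15.2, so τ = 1/15.2 = 0.0658 s.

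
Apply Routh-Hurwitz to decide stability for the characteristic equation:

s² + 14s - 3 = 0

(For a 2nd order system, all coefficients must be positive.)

Coefficients: 1, 14, -3. c=-3 not positive, so system is unstable.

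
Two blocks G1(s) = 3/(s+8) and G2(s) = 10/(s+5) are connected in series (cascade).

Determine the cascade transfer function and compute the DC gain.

Series: multiply transfer functions. G_eq = 3/(s+8) × 10/(s+5) = 30/((s+8)(s+5)). DC gain = 30/(8×5) = 0.75.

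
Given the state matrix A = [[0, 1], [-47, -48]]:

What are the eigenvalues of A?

det(A - λI) = λ² - (-48)λ + 47 = (λ - (-1))(λ - (-47)). Eigenvalues: -1, -47.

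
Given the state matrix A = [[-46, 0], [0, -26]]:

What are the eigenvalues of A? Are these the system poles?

For diagonal matrix, eigenvalues are diagonal entries: λ₁ = -46, λ₂ = -26. Eigenvalues of A = system poles.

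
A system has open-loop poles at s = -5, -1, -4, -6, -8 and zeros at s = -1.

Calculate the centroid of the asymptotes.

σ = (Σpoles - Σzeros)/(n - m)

σ = (Σpoles - Σzeros)/(n - m) = (-24 - (-1))/(5 - 1) = -23/4 = -5.75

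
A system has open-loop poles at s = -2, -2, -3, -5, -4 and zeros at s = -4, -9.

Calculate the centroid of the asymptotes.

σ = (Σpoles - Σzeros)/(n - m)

σ = (Σpoles - Σzeros)/(n - m) = (-16 - (-13))/(5 - 2) = -3/3 = -1.0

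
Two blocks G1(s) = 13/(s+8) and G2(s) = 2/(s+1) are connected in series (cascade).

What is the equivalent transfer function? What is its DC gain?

Series: multiply transfer functions. G_eq = 13/(s+8) × 2/(s+1) = 26/((s+8)(s+1)). DC gain = 26/(8×1) = 3.25.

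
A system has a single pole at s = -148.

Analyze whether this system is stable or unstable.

Pole at s = -148 is in the left half-plane. Stable.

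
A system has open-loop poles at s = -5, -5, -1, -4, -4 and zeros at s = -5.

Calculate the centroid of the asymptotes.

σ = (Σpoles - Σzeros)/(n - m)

σ = (Σpoles - Σzeros)/(n - m) = (-19 - (-5))/(5 - 1) = -14/4 = -3.5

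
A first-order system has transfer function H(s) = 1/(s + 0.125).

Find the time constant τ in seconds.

For H(s) = 1/(s + 1/τ), the pole is at -1/τ = -0.125, so τ = 1/0.125 = 8 s.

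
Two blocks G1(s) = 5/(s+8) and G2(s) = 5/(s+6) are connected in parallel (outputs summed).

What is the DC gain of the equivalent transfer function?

Parallel: G_eq = G1 + G2. DC gain = G1(0) + G2(0) = 5/8 + 5/6 = 0.625 + 0.8333 = 1.4583.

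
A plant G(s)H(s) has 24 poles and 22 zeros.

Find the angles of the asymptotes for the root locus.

n - m = 24 - 22 = 2. Angles: θk = (2k + 1)·180°/2 = 90°, 270°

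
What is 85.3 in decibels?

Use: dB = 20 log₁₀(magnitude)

dB = 20 log₁₀(85.3) = 38.6 dB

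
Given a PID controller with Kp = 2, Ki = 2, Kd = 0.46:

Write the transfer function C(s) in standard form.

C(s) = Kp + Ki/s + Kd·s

Substituting values: C(s) = 2 + 2/s + 0.46s = (0.46s² + 2s + 2)/s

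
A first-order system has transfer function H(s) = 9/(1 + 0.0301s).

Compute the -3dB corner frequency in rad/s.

Corner frequency = 1/τ = 1/0.0301 = 33.223 rad/s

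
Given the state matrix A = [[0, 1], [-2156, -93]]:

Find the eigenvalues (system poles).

det(A - λI) = λ² - (-93)λ + 2156 = (λ - (-44))(λ - (-49)). Eigenvalues: -44, -49.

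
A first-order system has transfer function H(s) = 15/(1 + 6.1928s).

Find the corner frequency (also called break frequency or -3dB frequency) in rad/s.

Corner frequency = 1/τ = 1/6.1928 = 0.161 rad/s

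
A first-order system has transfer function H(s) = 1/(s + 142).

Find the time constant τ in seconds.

For H(s) = 1/(s + 1/τ), the pole is at -1/τ = -142, so τ = 1/142 = 0.0070 s.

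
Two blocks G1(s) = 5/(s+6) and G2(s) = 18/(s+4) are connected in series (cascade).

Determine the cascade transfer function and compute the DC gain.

Series: multiply transfer functions. G_eq = 5/(s+6) × 18/(s+4) = 90/((s+6)(s+4)). DC gain = 90/(6×4) = 3.75.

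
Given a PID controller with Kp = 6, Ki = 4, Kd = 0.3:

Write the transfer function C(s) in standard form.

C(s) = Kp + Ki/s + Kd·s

Substituting values: C(s) = 6 + 4/s + 0.3s = (0.3s² + 6s + 4)/s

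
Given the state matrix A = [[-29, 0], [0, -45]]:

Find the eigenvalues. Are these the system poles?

For diagonal matrix, eigenvalues are diagonal entries: λ₁ = -29, λ₂ = -45. Eigenvalues of A = system poles.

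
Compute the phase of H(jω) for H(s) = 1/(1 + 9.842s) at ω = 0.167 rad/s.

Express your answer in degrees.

Phase = -arctan(ωτ) = -arctan(0.167 × 9.842) = -58.7°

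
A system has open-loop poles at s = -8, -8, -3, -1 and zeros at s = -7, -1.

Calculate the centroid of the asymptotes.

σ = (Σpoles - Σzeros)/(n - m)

σ = (Σpoles - Σzeros)/(n - m) = (-20 - (-8))/(4 - 2) = -12/2 = -6.0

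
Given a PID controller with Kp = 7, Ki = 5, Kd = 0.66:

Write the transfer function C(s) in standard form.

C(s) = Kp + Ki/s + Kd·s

Substituting values: C(s) = 7 + 5/s + 0.66s = (0.66s² + 7s + 5)/s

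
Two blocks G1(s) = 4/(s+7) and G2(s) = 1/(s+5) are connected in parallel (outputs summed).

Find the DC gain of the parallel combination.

Parallel: G_eq = G1 + G2. DC gain = G1(0) + G2(0) = 4/7 + 1/5 = 0.5714 + 0.2 = 0.7714.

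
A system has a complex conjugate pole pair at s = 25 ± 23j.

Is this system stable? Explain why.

Real part of poles is 25 (> 0, right half-plane). Unstable.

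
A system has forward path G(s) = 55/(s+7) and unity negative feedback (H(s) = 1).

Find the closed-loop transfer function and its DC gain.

T(s) = G/(1+GH) = [55/(s+7)] / [1 + 55/(s+7)] = 55/(s+7+55) = 55/(s+62). DC gain = 55/62 = 0.8871.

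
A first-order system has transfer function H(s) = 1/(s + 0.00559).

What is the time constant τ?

For H(s) = 1/(s + 1/τ), the pole is at -1/τ = -0.00559, so τ = 1/0.00559 = 178.9 s.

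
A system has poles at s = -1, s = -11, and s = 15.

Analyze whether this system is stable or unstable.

Pole(s) at s = 15 are not in the left half-plane. System is unstable.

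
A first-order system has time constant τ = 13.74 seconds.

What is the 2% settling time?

For first-order system, 2% settling time ≈ 4τ = 4 × 13.74 = 54.96 s.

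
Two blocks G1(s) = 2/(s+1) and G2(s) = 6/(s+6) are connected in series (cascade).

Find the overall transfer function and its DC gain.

Series: multiply transfer functions. G_eq = 2/(s+1) × 6/(s+6) = 12/((s+1)(s+6)). DC gain = 12/(1×6) = 2.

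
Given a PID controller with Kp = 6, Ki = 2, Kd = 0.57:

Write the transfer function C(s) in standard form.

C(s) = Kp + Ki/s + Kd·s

Substituting values: C(s) = 6 + 2/s + 0.57s = (0.57s² + 6s + 2)/s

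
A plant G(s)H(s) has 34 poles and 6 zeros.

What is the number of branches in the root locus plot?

Root locus has n branches where n = number of poles = 34.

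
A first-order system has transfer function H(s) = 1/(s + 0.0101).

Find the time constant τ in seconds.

For H(s) = 1/(s + 1/τ), the pole is at -1/τ = -0.0101, so τ = 1/0.0101 = 99.01 s.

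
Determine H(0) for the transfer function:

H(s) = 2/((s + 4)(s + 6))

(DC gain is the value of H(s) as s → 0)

DC gain = H(0) = 2/(4 × 6) = 2/24 = 0.0833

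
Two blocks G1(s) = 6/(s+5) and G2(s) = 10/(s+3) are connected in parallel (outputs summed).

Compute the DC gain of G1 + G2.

Parallel: G_eq = G1 + G2. DC gain = G1(0) + G2(0) = 6/5 + 10/3 = 1.2 + 3.3333 = 4.5333.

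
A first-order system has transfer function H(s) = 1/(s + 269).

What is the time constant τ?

For H(s) = 1/(s + 1/τ), the pole is at -1/τ = -269, so τ = 1/269 = 0.0037 s.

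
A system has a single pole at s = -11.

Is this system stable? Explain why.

Pole at s = -11 is in the left half-plane. Stable.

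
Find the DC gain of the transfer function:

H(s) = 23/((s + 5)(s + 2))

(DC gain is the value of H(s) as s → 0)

DC gain = H(0) = 23/(5 × 2) = 23/10 = 2.3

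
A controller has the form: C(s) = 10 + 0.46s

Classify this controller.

This is a Proportional-Derivative (PD) controller.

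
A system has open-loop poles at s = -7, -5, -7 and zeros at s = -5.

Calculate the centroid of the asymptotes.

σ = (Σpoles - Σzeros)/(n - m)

σ = (Σpoles - Σzeros)/(n - m) = (-19 - (-5))/(3 - 1) = -14/2 = -7.0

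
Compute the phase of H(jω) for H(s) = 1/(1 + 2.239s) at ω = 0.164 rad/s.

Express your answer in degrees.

Phase = -arctan(ωτ) = -arctan(0.164 × 2.239) = -20.2°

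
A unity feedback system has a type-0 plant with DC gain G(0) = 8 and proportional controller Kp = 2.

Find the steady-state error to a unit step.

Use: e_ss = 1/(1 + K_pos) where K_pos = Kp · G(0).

K_pos = Kp · G(0) = 2 × 8 = 16. e_ss = 1/(1 + 16) = 0.0588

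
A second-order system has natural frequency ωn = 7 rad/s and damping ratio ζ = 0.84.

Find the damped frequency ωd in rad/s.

ωd = ωn√(1 - ζ²) = 7√(1 - 0.84²) = 3.8 rad/s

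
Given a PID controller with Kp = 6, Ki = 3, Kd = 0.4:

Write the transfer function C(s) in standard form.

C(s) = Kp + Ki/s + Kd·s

Substituting values: C(s) = 6 + 3/s + 0.4s = (0.4s² + 6s + 3)/s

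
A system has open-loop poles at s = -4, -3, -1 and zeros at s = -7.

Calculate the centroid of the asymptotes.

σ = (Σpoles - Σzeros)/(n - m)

σ = (Σpoles - Σzeros)/(n - m) = (-8 - (-7))/(3 - 1) = -1/2 = -0.5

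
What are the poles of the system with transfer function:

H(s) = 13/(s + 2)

Pole is where denominator = 0: s + 2 = 0, so s = -2.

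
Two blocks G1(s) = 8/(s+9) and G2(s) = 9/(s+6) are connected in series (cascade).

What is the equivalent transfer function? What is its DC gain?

Series: multiply transfer functions. G_eq = 8/(s+9) × 9/(s+6) = 72/((s+9)(s+6)). DC gain = 72/(9×6) = 1.3333.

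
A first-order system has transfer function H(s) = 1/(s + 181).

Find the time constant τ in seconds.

For H(s) = 1/(s + 1/τ), the pole is at -1/τ = -181, so τ = 1/181 = 0.0055 s.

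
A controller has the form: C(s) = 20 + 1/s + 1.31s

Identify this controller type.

This is a Proportional-Integral-Derivative (PID) controller.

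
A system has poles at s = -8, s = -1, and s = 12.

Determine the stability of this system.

Pole(s) at s = 12 are not in the left half-plane. System is unstable.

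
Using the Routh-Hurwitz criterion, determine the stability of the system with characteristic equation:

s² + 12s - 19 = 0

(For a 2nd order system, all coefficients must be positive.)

Coefficients: 1, 12, -19. c=-19 not positive, so system is unstable.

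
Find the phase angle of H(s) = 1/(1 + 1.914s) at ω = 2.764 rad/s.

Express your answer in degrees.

Phase = -arctan(ωτ) = -arctan(2.764 × 1.914) = -79.3°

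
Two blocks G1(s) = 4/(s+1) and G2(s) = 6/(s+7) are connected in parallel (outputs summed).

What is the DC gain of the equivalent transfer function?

Parallel: G_eq = G1 + G2. DC gain = G1(0) + G2(0) = 4/1 + 6/7 = 4 + 0.8571 = 4.8571.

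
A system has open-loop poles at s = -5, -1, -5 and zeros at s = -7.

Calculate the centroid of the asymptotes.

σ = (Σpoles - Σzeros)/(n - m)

σ = (Σpoles - Σzeros)/(n - m) = (-11 - (-7))/(3 - 1) = -4/2 = -2.0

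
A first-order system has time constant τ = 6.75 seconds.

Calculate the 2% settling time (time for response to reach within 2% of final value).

For first-order system, 2% settling time ≈ 4τ = 4 × 6.75 = 27.0 s.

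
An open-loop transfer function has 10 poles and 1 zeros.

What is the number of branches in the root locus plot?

Root locus has n branches where n = number of poles = 10.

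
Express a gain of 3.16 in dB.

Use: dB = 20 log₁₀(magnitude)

dB = 20 log₁₀(3.16) = 10.0 dB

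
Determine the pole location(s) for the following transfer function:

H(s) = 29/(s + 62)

Pole is where denominator = 0: s + 62 = 0, so s = -62.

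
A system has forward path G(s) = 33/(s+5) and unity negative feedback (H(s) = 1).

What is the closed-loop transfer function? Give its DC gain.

T(s) = G/(1+GH) = [33/(s+5)] / [1 + 33/(s+5)] = 33/(s+5+33) = 33/(s+38). DC gain = 33/38 = 0.8684.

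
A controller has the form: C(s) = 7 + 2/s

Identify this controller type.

This is a Proportional-Integral (PI) controller.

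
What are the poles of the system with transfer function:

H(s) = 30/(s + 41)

Pole is where denominator = 0: s + 41 = 0, so s = -41.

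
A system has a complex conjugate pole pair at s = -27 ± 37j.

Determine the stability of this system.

Real part of poles is -27 (< 0, left half-plane). Stable.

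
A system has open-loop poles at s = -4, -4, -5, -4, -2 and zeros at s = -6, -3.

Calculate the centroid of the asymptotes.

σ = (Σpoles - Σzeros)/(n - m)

σ = (Σpoles - Σzeros)/(n - m) = (-19 - (-9))/(5 - 2) = -10/3 = -3.33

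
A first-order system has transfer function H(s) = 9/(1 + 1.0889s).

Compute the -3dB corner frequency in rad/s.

Corner frequency = 1/τ = 1/1.0889 = 0.918 rad/s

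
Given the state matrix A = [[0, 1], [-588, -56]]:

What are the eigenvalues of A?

det(A - λI) = λ² - (-56)λ + 588 = (λ - (-42))(λ - (-14)). Eigenvalues: -42, -14.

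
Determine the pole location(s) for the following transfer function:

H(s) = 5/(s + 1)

Pole is where denominator = 0: s + 1 = 0, so s = -1.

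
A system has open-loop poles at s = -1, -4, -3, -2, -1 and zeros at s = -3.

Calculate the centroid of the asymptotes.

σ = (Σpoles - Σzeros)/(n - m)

σ = (Σpoles - Σzeros)/(n - m) = (-11 - (-3))/(5 - 1) = -8/4 = -2.0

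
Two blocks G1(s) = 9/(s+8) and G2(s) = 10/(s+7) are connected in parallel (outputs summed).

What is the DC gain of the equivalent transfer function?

Parallel: G_eq = G1 + G2. DC gain = G1(0) + G2(0) = 9/8 + 10/7 = 1.125 + 1.4286 = 2.5536.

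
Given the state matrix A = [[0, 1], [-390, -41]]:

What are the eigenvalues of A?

det(A - λI) = λ² - (-41)λ + 390 = (λ - (-15))(λ - (-26)). Eigenvalues: -15, -26.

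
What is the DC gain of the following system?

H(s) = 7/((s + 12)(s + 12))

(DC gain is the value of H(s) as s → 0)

DC gain = H(0) = 7/(12 × 12) = 7/144 = 0.0486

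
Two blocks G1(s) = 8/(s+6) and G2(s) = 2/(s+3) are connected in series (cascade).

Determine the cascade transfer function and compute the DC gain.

Series: multiply transfer functions. G_eq = 8/(s+6) × 2/(s+3) = 16/((s+6)(s+3)). DC gain = 16/(6×3) = 0.8889.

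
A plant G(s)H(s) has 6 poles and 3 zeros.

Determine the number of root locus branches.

Root locus has n branches where n = number of poles = 6.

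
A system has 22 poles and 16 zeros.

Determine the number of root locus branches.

Root locus has n branches where n = number of poles = 22.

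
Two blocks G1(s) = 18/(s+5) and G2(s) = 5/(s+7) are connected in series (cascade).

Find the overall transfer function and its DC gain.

Series: multiply transfer functions. G_eq = 18/(s+5) × 5/(s+7) = 90/((s+5)(s+7)). DC gain = 90/(5×7) = 2.5714.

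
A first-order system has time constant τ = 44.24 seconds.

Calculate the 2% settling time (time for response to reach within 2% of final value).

For first-order system, 2% settling time ≈ 4τ = 4 × 44.24 = 176.96 s.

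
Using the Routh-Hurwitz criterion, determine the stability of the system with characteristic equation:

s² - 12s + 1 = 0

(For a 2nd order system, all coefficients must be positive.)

Coefficients: 1, -12, 1. b=-12 not positive, so system is unstable.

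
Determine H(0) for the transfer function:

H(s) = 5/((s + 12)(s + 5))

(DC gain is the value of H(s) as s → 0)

DC gain = H(0) = 5/(12 × 5) = 5/60 = 0.0833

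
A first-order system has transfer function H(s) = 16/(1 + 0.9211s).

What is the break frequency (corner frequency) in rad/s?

Corner frequency = 1/τ = 1/0.9211 = 1.086 rad/s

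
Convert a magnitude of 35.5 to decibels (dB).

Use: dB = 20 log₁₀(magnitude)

dB = 20 log₁₀(35.5) = 31.0 dB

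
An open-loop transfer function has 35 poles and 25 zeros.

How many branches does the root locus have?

Root locus has n branches where n = number of poles = 35.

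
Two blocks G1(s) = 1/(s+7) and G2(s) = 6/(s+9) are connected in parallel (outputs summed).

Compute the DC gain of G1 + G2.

Parallel: G_eq = G1 + G2. DC gain = G1(0) + G2(0) = 1/7 + 6/9 = 0.1429 + 0.6667 = 0.8095.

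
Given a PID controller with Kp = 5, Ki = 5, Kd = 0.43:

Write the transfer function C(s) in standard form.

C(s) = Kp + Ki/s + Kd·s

Substituting values: C(s) = 5 + 5/s + 0.43s = (0.43s² + 5s + 5)/s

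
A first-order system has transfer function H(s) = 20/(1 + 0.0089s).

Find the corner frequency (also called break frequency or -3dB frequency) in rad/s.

Corner frequency = 1/τ = 1/0.0089 = 112.36 rad/s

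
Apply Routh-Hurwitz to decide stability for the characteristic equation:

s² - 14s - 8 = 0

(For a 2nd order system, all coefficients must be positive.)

Coefficients: 1, -14, -8. b=-14, c=-8 not positive, so system is unstable.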